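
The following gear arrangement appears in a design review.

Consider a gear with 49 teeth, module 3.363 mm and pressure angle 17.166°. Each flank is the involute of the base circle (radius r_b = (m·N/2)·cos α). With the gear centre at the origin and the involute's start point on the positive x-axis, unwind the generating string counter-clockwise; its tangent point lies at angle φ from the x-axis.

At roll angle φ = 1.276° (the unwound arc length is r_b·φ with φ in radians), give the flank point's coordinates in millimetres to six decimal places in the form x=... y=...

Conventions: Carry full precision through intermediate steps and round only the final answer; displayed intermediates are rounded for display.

recognized (one wheel, involute flank): single-mesh tooth geometry, m = 3.363, N = 49
pitch radius r_p = m·N/2 = 3.363·49/2 = 82.393500
base radius r_b = r_p·cos α = 82.393500·cos 17.166° = 78.723172
roll angle φ = 1.276° = 0.02227040 rad
x = r_b·(cos φ + φ·sin φ) = 78.742692
y = r_b·(sin φ − φ·cos φ) = 0.000290

x=78.742692 y=0.000290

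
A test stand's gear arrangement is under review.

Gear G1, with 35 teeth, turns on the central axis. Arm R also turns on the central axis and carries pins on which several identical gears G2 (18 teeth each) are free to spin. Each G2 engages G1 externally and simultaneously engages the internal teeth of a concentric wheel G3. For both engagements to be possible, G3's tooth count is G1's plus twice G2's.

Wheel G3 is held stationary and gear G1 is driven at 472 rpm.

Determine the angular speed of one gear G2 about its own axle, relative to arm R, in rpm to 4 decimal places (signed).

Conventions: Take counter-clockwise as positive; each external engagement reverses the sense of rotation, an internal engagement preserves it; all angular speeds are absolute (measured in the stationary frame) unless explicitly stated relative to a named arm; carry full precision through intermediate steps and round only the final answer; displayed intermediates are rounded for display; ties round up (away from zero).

-614.7379 rpm

recognized (axles ride arm R): planetary set, 35/18/71 teeth
normalise by the input: solve with ω_sun = 1, then scale by 472 rpm
ring teeth: 35 + 2·18 = 71
35(ω_sun−ω_arm) = −71(ω_ring−ω_arm),  ω_ring = 0, ω_sun = 1
35(1−ω_arm) = −71(0−ω_arm)  ⇒  106·ω_arm = 35  ⇒  ω_arm = 35/106
sun–planet mesh: 35·(1−35/106) = −18·(ω_p−ω_arm)  ⇒  ω_p−ω_arm = -2485/1908
scale: ω_p−ω_arm = -2485/1908 × 472 rpm = -614.7379 rpm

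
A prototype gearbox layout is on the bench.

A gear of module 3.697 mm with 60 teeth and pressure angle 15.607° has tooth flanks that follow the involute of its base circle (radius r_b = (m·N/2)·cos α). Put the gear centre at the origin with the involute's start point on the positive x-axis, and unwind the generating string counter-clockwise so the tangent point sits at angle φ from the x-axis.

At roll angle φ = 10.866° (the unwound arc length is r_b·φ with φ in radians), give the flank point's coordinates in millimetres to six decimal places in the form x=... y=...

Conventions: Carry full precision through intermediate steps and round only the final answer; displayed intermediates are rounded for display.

single-mesh involute tooth geometry (60T wheel at module 3.697)
pitch radius r_p = m·N/2 = 3.697·60/2 = 110.910000
base radius r_b = r_p·cos α = 110.910000·cos 15.607° = 106.820716
roll angle φ = 10.866° = 0.18964748 rad
x = r_b·(cos φ + φ·sin φ) = 108.724443
y = r_b·(sin φ − φ·cos φ) = 0.241998

x=108.724443 y=0.241998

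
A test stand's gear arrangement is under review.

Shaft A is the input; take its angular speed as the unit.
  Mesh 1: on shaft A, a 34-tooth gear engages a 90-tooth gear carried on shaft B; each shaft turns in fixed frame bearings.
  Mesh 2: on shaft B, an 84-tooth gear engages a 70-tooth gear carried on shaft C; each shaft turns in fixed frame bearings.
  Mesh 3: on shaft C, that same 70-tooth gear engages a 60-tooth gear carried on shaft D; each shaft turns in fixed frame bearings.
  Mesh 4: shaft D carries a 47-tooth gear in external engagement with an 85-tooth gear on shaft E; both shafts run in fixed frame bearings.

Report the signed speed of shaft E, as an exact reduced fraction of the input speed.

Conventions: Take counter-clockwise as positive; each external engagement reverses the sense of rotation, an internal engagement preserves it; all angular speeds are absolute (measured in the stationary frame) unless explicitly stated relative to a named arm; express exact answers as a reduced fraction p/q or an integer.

329/1125

4-mesh fixed-axis compound train (all bearings frame-fixed)
mesh 1 [34T→90T]: |ω|/ω_in = 1×34/90 = 17/45, sense flips to −
mesh 2 [84T→70T]: |ω|/ω_in = (17/45)×84/70 = 34/75, sense flips to +
mesh 3 [70T→60T]: |ω|/ω_in = (34/75)×70/60 = 119/225, sense flips to −
mesh 4 [47T→85T]: |ω|/ω_in = (119/225)×47/85 = 329/1125, sense flips to +
signed output speed (× input speed) = 329/1125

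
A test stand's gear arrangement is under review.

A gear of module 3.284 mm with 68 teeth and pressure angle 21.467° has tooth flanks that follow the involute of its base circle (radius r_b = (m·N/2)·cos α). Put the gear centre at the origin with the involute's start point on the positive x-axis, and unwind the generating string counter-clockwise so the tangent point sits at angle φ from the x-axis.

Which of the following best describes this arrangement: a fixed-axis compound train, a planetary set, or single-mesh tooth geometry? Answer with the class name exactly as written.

single-mesh tooth geometry

single-mesh involute tooth geometry (68T wheel at module 3.284)
classification: single-mesh tooth geometry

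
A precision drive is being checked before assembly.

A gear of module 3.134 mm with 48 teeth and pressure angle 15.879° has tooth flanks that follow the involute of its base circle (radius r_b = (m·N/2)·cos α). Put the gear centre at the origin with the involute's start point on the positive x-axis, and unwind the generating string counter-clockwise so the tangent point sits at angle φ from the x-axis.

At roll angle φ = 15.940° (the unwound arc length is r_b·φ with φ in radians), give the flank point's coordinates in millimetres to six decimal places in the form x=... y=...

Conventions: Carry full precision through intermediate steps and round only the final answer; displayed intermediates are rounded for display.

x=75.091665 y=0.515258

class = single-mesh tooth geometry [base-circle involute, m = 3.134, 48T]
pitch radius r_p = m·N/2 = 3.134·48/2 = 75.216000
base radius r_b = r_p·cos α = 75.216000·cos 15.879° = 72.345882
roll angle φ = 15.940° = 0.27820548 rad
x = r_b·(cos φ + φ·sin φ) = 75.091665
y = r_b·(sin φ − φ·cos φ) = 0.515258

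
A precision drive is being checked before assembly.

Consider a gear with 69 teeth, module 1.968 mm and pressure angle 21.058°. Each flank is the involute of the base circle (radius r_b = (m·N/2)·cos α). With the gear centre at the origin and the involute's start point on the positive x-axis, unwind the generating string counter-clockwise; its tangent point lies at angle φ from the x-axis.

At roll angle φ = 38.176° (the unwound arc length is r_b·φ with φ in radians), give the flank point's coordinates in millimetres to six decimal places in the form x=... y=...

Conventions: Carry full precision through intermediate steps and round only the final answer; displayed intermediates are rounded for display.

x=75.903537 y=5.974541

recognized (one wheel, involute flank): single-mesh tooth geometry, m = 1.968, N = 69
pitch radius r_p = m·N/2 = 1.968·69/2 = 67.896000
base radius r_b = r_p·cos α = 67.896000·cos 21.058° = 63.361713
roll angle φ = 38.176° = 0.66629690 rad
x = r_b·(cos φ + φ·sin φ) = 75.903537
y = r_b·(sin φ − φ·cos φ) = 5.974541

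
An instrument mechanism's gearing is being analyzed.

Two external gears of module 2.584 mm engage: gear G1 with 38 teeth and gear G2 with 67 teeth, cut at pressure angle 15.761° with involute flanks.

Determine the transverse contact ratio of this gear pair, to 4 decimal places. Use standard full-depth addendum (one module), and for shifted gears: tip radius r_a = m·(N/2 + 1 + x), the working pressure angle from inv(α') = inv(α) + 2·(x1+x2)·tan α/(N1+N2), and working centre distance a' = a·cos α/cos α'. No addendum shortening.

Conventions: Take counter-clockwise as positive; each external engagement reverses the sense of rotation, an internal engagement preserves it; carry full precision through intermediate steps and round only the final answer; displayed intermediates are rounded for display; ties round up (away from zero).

recognized (one external pair, fixed centres): single-mesh tooth geometry, m = 2.584, N1 = 38, N2 = 67
base radii: r_b1 = 47.250143, r_b2 = 83.309462
tip radii: r_a1 = 51.680000, r_a2 = 89.148000
no profile shift: α' = α, a' = a
action lengths: √(r_a1²−r_b1²) = 20.934335, √(r_a2²−r_b2²) = 31.731678
base pitch p_b = π·m·cos α = 7.812669
CR = (20.934335 + 31.731678 − 135.660000·sin 15.76100°)/7.812669 = 2.024575
contact ratio ≈ 2.0246

2.0246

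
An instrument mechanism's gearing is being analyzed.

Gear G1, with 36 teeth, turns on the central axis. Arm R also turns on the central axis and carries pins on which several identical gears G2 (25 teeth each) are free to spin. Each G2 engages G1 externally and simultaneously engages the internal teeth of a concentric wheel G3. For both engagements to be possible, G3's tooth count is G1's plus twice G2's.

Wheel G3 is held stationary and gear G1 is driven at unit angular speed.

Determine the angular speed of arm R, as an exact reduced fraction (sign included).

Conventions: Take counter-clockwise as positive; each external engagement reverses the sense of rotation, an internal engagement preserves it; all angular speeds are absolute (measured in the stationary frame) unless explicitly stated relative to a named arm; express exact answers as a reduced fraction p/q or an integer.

18/61

topology: planetary set — G1 36T / G2 25T / G3 86T, arm = carrier (Willis)
ring teeth: 36 + 2·25 = 86
36(ω_sun−ω_arm) = −86(ω_ring−ω_arm),  ω_ring = 0, ω_sun = 1
36(1−ω_arm) = −86(0−ω_arm)  ⇒  122·ω_arm = 36  ⇒  ω_arm = 18/61
exact speed ratio = 18/61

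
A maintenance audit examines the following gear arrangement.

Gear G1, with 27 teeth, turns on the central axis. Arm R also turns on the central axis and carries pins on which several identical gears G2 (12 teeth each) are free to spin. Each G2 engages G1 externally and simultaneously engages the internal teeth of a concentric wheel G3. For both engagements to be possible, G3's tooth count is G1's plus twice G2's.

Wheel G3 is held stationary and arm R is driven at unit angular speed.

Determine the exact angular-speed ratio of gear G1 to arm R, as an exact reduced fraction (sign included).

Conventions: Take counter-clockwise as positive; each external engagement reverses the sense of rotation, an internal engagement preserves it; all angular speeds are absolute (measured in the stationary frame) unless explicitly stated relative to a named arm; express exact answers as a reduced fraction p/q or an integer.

26/9

recognized (axles ride arm R): planetary set, 27/12/51 teeth
ring teeth: 27 + 2·12 = 51
27(ω_sun−ω_arm) = −51(ω_ring−ω_arm),  ω_ring = 0, ω_arm = 1
ω_sun = 1 − (51/27)(0−1) = 26/9
ω_out/ω_in = 26/9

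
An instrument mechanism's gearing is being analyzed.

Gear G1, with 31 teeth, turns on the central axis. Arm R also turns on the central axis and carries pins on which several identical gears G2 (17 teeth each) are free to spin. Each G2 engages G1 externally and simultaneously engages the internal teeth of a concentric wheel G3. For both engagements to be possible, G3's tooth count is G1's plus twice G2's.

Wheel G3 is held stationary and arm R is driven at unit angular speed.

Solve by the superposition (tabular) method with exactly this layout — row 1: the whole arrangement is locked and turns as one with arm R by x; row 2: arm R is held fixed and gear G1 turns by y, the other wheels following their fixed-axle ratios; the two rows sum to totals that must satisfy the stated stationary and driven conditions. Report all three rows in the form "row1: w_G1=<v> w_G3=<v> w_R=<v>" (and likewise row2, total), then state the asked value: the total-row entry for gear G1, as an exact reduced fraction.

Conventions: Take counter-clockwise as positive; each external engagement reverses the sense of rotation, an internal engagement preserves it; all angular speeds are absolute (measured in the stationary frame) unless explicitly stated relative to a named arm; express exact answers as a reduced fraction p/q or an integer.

row1: w_G1=1 w_G3=1 w_R=1
row2: w_G1=65/31 w_G3=-1 w_R=0
total: w_G1=96/31 w_G3=0 w_R=1
asked value: 96/31

recognized (axles ride arm R): planetary set, 31/17/65 teeth
row 1: whole set turns with the arm by x
superposition row 2 [arm held]: sun y, ring −(31/65)·y, arm 0
boundary: total ω_ring = x − (31/65)·y = 0 and total ω_arm = x = 1  ⇒  y = 65/31, x = 1
row 2 ring = −(31/65)·65/31 = -1
totals (row 1 + row 2): sun 1 + 65/31 = 96/31, ring 1 + (-1) = 0, arm 1 + 0 = 1
asked cell (total, sun) = 96/31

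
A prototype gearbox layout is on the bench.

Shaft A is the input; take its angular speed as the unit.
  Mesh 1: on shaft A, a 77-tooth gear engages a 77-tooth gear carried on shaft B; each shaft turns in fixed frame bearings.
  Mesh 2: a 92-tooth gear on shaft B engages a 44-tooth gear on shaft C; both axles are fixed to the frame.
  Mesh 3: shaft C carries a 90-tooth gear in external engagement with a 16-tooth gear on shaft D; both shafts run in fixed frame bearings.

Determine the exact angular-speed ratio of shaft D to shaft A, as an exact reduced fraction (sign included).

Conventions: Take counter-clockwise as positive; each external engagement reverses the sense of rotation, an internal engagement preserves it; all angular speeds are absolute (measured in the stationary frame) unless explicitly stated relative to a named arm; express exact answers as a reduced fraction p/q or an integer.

-1035/88

class = fixed-axis compound train [3 meshes; 3 ratios multiply, 3 sense flips]
mesh 1 [77T→77T]: running ratio 1, sense −
mesh 2 [92T→44T]: running ratio 23/11, sense +
mesh 3 [90T→16T]: running ratio 1035/88, sense −
ω_out/ω_in = -1035/88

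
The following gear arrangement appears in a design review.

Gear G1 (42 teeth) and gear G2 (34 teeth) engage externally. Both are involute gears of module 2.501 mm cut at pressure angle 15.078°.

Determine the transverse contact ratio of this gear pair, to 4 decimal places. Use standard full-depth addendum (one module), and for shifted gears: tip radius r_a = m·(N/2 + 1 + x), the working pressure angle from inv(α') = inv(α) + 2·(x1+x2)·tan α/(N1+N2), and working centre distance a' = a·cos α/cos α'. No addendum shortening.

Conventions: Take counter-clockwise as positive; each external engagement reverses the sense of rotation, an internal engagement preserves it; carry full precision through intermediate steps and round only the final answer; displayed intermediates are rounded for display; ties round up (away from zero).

1.9898

single-mesh involute tooth geometry (42T engaging 34T at module 2.501)
base radii: r_b1 = 50.712838, r_b2 = 41.053250
tip radii: r_a1 = 55.022000, r_a2 = 45.018000
no profile shift: α' = α, a' = a
action lengths: √(r_a1²−r_b1²) = 21.345458, √(r_a2²−r_b2²) = 18.472981
base pitch p_b = π·m·cos α = 7.586623
CR = (21.345458 + 18.472981 − 95.038000·sin 15.07800°)/7.586623 = 1.989798
contact ratio ≈ 1.9898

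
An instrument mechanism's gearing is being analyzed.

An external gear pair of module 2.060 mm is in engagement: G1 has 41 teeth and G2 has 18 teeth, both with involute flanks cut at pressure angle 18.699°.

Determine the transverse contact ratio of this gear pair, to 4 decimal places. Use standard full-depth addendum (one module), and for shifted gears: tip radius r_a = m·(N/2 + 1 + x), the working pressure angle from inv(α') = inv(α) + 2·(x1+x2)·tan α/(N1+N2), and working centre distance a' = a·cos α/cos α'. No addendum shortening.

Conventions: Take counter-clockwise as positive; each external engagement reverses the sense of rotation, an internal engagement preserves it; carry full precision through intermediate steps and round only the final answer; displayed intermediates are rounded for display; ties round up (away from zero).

1.6802

topology: single-mesh involute geometry — m = 2.060, 41T/18T pair
base radii: r_b1 = 40.000926, r_b2 = 17.561382
tip radii: r_a1 = 44.290000, r_a2 = 20.600000
no profile shift: α' = α, a' = a
action lengths: √(r_a1²−r_b1²) = 19.013942, √(r_a2²−r_b2²) = 10.768373
base pitch p_b = π·m·cos α = 6.130079
CR = (19.013942 + 10.768373 − 60.770000·sin 18.69900°)/6.130079 = 1.680185
contact ratio ≈ 1.6802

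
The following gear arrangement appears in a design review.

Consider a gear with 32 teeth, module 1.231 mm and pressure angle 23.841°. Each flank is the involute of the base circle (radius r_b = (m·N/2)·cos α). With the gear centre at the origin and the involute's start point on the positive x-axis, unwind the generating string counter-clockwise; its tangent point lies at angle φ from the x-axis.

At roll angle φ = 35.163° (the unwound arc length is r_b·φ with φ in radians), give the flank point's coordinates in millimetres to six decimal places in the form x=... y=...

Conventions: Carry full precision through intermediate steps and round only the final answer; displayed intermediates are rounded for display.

class = single-mesh tooth geometry [base-circle involute, m = 1.231, 32T]
pitch radius r_p = m·N/2 = 1.231·32/2 = 19.696000
base radius r_b = r_p·cos α = 19.696000·cos 23.841° = 18.015353
roll angle φ = 35.163° = 0.61371012 rad
x = r_b·(cos φ + φ·sin φ) = 21.095175
y = r_b·(sin φ − φ·cos φ) = 1.336488

x=21.095175 y=1.336488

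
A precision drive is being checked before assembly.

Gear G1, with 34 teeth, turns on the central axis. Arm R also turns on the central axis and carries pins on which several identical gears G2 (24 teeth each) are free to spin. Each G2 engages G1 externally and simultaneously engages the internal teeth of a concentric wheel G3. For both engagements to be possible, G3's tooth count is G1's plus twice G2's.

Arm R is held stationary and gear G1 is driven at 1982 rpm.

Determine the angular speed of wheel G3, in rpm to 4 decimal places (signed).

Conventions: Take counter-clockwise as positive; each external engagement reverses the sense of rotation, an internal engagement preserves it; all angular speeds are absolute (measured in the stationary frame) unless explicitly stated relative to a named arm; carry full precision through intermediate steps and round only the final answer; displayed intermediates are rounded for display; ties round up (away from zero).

-821.8049 rpm

recognized (axles ride arm R): planetary set, 34/24/82 teeth
normalise by the input: solve with ω_sun = 1, then scale by 1982 rpm
ring teeth: 34 + 2·24 = 82
34(ω_sun−ω_arm) = −82(ω_ring−ω_arm),  ω_arm = 0, ω_sun = 1
ω_ring = 0 − (34/82)(1−0) = -17/41
scale: ω_ring = -17/41 × 1982 rpm = -821.8049 rpm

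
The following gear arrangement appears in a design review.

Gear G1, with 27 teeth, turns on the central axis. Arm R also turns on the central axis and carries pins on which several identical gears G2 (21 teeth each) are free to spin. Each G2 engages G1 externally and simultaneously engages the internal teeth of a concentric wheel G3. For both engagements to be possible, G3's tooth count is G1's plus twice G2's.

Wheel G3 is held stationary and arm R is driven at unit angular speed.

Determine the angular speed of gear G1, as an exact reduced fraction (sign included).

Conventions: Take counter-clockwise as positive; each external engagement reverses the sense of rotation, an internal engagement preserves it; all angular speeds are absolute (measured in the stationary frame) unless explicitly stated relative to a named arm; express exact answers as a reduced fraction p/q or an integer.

recognized (axles ride arm R): planetary set, 27/21/69 teeth
ring teeth: 27 + 2·21 = 69
27(ω_sun−ω_arm) = −69(ω_ring−ω_arm),  ω_ring = 0, ω_arm = 1
ω_sun = 1 − (69/27)(0−1) = 32/9
exact speed ratio = 32/9

32/9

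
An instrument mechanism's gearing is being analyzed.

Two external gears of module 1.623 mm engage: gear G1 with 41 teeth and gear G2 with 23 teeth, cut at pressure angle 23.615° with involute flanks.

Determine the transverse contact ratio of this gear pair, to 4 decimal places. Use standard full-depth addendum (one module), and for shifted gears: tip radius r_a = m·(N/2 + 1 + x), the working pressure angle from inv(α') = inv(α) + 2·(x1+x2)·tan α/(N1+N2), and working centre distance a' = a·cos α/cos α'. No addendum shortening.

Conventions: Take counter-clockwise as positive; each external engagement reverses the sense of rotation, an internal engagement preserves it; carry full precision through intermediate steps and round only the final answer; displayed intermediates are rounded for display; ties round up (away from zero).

recognized (one external pair, fixed centres): single-mesh tooth geometry, m = 1.623, N1 = 41, N2 = 23
base radii: r_b1 = 30.485274, r_b2 = 17.101495
tip radii: r_a1 = 34.894500, r_a2 = 20.287500
no profile shift: α' = α, a' = a
action lengths: √(r_a1²−r_b1²) = 16.978639, √(r_a2²−r_b2²) = 10.914280
base pitch p_b = π·m·cos α = 4.671820
CR = (16.978639 + 10.914280 − 51.936000·sin 23.61500°)/4.671820 = 1.517167
contact ratio ≈ 1.5172

1.5172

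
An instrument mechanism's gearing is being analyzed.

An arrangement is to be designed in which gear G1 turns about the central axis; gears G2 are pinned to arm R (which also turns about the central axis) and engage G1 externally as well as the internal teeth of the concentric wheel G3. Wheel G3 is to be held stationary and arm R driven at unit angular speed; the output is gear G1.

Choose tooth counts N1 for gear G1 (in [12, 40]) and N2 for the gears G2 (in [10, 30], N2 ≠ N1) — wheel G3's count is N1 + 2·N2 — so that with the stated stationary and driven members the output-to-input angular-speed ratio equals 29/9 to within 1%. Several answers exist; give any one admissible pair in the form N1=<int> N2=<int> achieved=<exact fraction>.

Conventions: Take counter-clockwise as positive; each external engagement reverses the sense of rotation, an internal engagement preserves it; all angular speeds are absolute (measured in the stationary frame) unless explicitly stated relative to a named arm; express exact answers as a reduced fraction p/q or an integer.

planetary set to be sized for 29/9 (Willis relation)
Willis with ω_ring = 0: ω_sun/ω_arm = (N1+N3)/N1; set equal to 29/9  ⇒  N3/N1 = 29/9 − 1 = 20/9
N3 = N1 + 2·N2  ⇒  N2/N1 = (N3/N1 − 1)/2 = (20/9 − 1)/2 = 11/18
smallest multiple with N1 ≥ 12 and N2 ≥ 10: k = 1  ⇒  N1 = 1·18 = 18, N2 = 1·11 = 11 (N1 ≤ 40, N2 ≤ 30, N2 ≠ N1 ✓), N3 = 18 + 2·11 = 40
check: (N1+N3)/N1 with N1 = 18, N3 = 40 gives 29/9; |achieved − target| = 0 ≤ 29/900 ✓

N1=18 N2=11 achieved=29/9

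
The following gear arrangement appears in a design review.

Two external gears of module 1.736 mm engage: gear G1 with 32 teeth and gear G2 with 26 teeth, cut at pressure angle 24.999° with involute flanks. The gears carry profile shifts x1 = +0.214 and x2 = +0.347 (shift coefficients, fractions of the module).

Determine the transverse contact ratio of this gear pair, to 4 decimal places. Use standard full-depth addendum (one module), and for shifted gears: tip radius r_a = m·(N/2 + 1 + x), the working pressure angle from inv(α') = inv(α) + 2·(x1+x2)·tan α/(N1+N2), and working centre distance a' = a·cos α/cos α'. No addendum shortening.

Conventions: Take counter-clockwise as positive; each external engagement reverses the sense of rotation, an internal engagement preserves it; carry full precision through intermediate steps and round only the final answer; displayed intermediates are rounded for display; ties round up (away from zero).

1.3982

topology: single-mesh involute geometry — m = 1.736, 32T/26T pair
base radii: r_b1 = 25.173810, r_b2 = 20.453721
tip radii: r_a1 = 29.883504, r_a2 = 24.906392
inv(α') = inv(24.999°) + 2·(+0.214+0.347)·tan α/(32+26) = 0.03899178  ⇒  α' = 27.15461°
a' = a·cos α / cos α' = 50.3440·cos 24.999°/cos 27.15461° = 51.279665
action lengths: √(r_a1²−r_b1²) = 16.102891, √(r_a2²−r_b2²) = 14.211744
base pitch p_b = π·m·cos α = 4.942866
CR = (16.102891 + 14.211744 − 51.279665·sin 27.15461°)/4.942866 = 1.398166
contact ratio ≈ 1.3982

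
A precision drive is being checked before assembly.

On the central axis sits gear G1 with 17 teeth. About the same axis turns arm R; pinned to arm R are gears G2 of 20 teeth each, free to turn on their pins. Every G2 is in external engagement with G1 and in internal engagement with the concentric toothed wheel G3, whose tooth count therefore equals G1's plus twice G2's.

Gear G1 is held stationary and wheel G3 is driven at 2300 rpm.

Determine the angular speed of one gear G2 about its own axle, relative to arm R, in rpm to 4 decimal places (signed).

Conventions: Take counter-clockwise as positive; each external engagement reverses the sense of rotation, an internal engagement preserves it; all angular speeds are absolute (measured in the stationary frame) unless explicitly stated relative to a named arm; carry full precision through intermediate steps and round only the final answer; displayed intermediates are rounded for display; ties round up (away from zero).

class = planetary set [G3 = 17+2·20 = 57; Willis about the carrier]
normalise by the input: solve with ω_ring = 1, then scale by 2300 rpm
ring teeth: 17 + 2·20 = 57
17(ω_sun−ω_arm) = −57(ω_ring−ω_arm),  ω_sun = 0, ω_ring = 1
17(0−ω_arm) = −57(1−ω_arm)  ⇒  74·ω_arm = 57  ⇒  ω_arm = 57/74
sun–planet mesh: 17·(0−57/74) = −20·(ω_p−ω_arm)  ⇒  ω_p−ω_arm = 969/1480
scale: ω_p−ω_arm = 969/1480 × 2300 rpm = +1505.8784 rpm

+1505.8784 rpm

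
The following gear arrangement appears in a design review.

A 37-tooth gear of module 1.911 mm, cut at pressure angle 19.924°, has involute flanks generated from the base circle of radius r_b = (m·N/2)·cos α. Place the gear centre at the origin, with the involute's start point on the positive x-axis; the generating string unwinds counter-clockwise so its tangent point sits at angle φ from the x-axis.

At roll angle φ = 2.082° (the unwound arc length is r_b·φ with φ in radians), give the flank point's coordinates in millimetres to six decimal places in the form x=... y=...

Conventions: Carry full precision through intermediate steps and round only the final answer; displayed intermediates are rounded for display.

topology: single-mesh involute geometry — m = 1.911, N = 37
pitch radius r_p = m·N/2 = 1.911·37/2 = 35.353500
base radius r_b = r_p·cos α = 35.353500·cos 19.924° = 33.237433
roll angle φ = 2.082° = 0.03633776 rad
x = r_b·(cos φ + φ·sin φ) = 33.259369
y = r_b·(sin φ − φ·cos φ) = 0.000532

x=33.259369 y=0.000532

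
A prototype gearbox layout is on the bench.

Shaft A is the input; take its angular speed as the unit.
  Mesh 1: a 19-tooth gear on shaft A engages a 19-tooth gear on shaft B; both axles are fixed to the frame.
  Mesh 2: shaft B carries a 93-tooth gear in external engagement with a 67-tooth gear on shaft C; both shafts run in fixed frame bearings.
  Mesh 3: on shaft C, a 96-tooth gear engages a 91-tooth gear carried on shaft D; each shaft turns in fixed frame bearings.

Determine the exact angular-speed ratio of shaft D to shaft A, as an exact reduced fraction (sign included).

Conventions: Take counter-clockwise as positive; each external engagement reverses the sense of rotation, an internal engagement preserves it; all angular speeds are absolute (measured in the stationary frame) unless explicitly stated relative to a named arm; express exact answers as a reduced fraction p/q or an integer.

-8928/6097

class = fixed-axis compound train [3 meshes; 3 ratios multiply, 3 sense flips]
mesh 1 [19T→19T]: running ratio 1, sense −
mesh 2 [93T→67T]: running ratio 93/67, sense +
mesh 3 [96T→91T]: running ratio 8928/6097, sense −
ω_out/ω_in = -8928/6097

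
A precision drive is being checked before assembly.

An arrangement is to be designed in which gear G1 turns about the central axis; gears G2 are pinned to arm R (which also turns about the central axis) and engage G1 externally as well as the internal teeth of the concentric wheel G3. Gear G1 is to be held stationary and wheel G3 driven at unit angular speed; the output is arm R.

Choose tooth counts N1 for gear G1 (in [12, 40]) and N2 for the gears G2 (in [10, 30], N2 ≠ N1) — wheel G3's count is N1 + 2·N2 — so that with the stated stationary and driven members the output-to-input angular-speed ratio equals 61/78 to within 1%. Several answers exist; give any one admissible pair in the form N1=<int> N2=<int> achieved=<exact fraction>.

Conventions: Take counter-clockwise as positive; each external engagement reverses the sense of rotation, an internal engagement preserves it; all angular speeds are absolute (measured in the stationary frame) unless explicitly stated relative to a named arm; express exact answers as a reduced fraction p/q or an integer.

N1=17 N2=22 achieved=61/78

class = planetary set [ratio 61/78 wanted; Willis about the carrier]
Willis with ω_sun = 0: ω_arm/ω_ring = N3/(N1+N3); set equal to 61/78  ⇒  N3/N1 = (61/78)/(1 − 61/78) = 61/17
N3 = N1 + 2·N2  ⇒  N2/N1 = (N3/N1 − 1)/2 = (61/17 − 1)/2 = 22/17
smallest multiple with N1 ≥ 12 and N2 ≥ 10: k = 1  ⇒  N1 = 1·17 = 17, N2 = 1·22 = 22 (N1 ≤ 40, N2 ≤ 30, N2 ≠ N1 ✓), N3 = 17 + 2·22 = 61
check: N3/(N1+N3) with N1 = 17, N3 = 61 gives 61/78; |achieved − target| = 0 ≤ 61/7800 ✓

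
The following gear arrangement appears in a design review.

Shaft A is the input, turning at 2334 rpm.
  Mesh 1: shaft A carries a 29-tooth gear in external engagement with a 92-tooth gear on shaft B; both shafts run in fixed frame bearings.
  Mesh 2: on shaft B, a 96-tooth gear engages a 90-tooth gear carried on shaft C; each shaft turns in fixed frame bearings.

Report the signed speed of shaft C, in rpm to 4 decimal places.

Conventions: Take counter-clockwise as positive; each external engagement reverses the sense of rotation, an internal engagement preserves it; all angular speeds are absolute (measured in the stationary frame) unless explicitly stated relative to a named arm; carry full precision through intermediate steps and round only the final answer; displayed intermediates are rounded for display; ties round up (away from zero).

+784.7652 rpm

recognized (3 fixed axles, 2 meshes): fixed-axis compound train
mesh 1 [29T→92T]: ω = 2334.0000×29/92 = 735.7174 rpm, sense flips to −
mesh 2 [96T→90T]: ω = 735.7174×96/90 = 784.7652 rpm, sense flips to +
signed output speed = +784.7652 rpm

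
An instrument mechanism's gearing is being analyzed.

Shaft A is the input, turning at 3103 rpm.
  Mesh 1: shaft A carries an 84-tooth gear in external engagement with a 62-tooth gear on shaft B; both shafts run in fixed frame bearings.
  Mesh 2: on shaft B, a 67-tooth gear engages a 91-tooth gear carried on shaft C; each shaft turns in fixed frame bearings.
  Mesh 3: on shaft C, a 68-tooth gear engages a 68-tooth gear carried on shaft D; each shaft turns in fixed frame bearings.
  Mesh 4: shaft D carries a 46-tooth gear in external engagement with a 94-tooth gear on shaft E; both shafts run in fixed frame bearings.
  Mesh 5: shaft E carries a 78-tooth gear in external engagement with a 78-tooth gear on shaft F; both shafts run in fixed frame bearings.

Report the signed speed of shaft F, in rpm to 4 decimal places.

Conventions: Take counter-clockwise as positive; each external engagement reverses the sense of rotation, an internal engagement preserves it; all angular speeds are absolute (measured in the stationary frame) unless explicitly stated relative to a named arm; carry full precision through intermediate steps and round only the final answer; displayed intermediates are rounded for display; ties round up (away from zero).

-1514.7214 rpm

recognized (6 fixed axles, 5 meshes): fixed-axis compound train
mesh 1 [84T→62T]: ω = 3103.0000×84/62 = 4204.0645 rpm, sense flips to −
mesh 2 [67T→91T]: ω = 4204.0645×67/91 = 3095.3002 rpm, sense flips to +
mesh 3 [68T→68T]: ω = 3095.3002×68/68 = 3095.3002 rpm, sense flips to −
mesh 4 [46T→94T]: ω = 3095.3002×46/94 = 1514.7214 rpm, sense flips to +
mesh 5 [78T→78T]: ω = 1514.7214×78/78 = 1514.7214 rpm, sense flips to −
signed output speed = -1514.7214 rpm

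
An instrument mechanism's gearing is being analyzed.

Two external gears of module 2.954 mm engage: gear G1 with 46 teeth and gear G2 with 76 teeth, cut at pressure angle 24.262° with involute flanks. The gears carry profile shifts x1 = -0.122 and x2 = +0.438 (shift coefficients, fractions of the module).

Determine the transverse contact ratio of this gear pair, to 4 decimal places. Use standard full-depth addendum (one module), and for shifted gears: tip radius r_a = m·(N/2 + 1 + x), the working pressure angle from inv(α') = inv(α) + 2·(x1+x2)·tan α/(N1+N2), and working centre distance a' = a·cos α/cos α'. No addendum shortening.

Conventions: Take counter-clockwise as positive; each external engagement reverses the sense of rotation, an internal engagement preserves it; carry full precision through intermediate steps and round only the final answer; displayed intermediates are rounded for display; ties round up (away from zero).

single-mesh involute tooth geometry (46T engaging 76T at module 2.954)
base radii: r_b1 = 61.941091, r_b2 = 102.337455
tip radii: r_a1 = 70.535612, r_a2 = 116.499852
inv(α') = inv(24.262°) + 2·(-0.122+0.438)·tan α/(46+76) = 0.02960221  ⇒  α' = 24.90124°
a' = a·cos α / cos α' = 180.1940·cos 24.262°/cos 24.90124° = 181.116006
action lengths: √(r_a1²−r_b1²) = 33.742759, √(r_a2²−r_b2²) = 55.671006
base pitch p_b = π·m·cos α = 8.460595
CR = (33.742759 + 55.671006 − 181.116006·sin 24.90124°)/8.460595 = 1.554725
contact ratio ≈ 1.5547

1.5547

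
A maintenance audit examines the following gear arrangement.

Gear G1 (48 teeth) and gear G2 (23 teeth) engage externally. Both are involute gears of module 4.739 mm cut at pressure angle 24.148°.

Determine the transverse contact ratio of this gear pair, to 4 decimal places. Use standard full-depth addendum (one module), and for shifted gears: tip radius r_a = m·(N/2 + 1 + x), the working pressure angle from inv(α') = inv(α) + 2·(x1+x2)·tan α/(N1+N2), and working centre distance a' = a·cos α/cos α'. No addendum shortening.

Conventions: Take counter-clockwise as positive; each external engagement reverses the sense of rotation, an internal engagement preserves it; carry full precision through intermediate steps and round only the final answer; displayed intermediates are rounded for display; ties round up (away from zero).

single-mesh involute tooth geometry (48T engaging 23T at module 4.739)
base radii: r_b1 = 103.783165, r_b2 = 49.729433
tip radii: r_a1 = 118.475000, r_a2 = 59.237500
no profile shift: α' = α, a' = a
action lengths: √(r_a1²−r_b1²) = 57.143507, √(r_a2²−r_b2²) = 32.187962
base pitch p_b = π·m·cos α = 13.585184
CR = (57.143507 + 32.187962 − 168.234500·sin 24.14800°)/13.585184 = 1.509554
contact ratio ≈ 1.5096

1.5096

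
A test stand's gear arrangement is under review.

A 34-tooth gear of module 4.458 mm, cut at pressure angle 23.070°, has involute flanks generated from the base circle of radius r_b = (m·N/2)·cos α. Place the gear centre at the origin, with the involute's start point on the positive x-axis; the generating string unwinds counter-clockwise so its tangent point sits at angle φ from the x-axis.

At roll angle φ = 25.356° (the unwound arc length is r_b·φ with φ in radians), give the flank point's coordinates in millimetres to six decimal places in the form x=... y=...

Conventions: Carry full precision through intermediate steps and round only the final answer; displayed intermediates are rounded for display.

single-mesh involute tooth geometry (34T wheel at module 4.458)
pitch radius r_p = m·N/2 = 4.458·34/2 = 75.786000
base radius r_b = r_p·cos α = 75.786000·cos 23.070° = 69.725151
roll angle φ = 25.356° = 0.44254569 rad
x = r_b·(cos φ + φ·sin φ) = 76.222194
y = r_b·(sin φ − φ·cos φ) = 1.975209

x=76.222194 y=1.975209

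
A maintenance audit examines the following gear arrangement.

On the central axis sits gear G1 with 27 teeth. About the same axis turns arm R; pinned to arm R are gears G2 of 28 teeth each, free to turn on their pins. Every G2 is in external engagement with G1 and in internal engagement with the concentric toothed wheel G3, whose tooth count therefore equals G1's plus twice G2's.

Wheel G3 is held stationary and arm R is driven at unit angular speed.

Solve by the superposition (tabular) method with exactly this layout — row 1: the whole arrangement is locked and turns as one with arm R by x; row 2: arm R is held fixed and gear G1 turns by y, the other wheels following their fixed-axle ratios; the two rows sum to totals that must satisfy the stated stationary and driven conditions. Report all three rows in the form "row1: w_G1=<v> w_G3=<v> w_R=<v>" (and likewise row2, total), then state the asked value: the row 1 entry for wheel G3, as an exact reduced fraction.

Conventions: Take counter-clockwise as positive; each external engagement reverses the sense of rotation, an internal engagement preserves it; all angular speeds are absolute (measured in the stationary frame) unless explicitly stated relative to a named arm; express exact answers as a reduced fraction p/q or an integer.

row1: w_G1=1 w_G3=1 w_R=1
row2: w_G1=83/27 w_G3=-1 w_R=0
total: w_G1=110/27 w_G3=0 w_R=1
asked value: 1

class = planetary set [G3 = 27+2·28 = 83; Willis about the carrier]
row 1 — lock + rotate with arm: ω_sun = ω_ring = ω_arm = x
row 2 (arm held, sun turns y): ω_ring = −(27/83)·y, ω_arm = 0
boundary: total ω_ring = x − (27/83)·y = 0 and total ω_arm = x = 1  ⇒  y = 83/27, x = 1
row 2 ring = −(27/83)·83/27 = -1
totals (row 1 + row 2): sun 1 + 83/27 = 110/27, ring 1 + (-1) = 0, arm 1 + 0 = 1
asked cell (row1, ring) = 1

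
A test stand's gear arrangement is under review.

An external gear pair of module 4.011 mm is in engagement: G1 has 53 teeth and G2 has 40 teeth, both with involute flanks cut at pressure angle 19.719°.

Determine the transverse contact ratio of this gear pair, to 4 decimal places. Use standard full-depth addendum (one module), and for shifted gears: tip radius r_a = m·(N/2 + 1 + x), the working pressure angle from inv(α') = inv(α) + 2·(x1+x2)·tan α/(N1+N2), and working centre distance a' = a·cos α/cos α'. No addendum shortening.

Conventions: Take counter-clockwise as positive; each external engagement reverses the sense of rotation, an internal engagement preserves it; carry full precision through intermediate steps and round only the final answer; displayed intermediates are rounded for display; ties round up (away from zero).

class = single-mesh tooth geometry [involute pair 53T × 40T, m = 4.011]
base radii: r_b1 = 100.058429, r_b2 = 75.515796
tip radii: r_a1 = 110.302500, r_a2 = 84.231000
no profile shift: α' = α, a' = a
action lengths: √(r_a1²−r_b1²) = 46.421463, √(r_a2²−r_b2²) = 37.312545
base pitch p_b = π·m·cos α = 11.861993
CR = (46.421463 + 37.312545 − 186.511500·sin 19.71900°)/11.861993 = 1.753806
contact ratio ≈ 1.7538

1.7538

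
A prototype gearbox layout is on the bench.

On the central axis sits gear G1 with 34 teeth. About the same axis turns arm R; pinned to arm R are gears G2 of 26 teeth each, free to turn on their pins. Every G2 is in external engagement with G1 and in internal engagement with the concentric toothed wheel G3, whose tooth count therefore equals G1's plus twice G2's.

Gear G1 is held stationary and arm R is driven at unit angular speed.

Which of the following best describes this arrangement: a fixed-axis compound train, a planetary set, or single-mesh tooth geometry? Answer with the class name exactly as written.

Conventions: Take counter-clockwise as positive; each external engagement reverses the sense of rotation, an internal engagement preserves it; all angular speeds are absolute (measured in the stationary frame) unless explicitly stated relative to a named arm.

class = planetary set [G3 = 34+2·26 = 86; Willis about the carrier]
classification: planetary set

planetary set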